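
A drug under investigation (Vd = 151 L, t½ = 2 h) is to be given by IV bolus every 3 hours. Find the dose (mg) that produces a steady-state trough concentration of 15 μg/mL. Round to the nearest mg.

4141 mg

τ/t½ = 3/2 ≈ 1.5, so f = (1/2)^(3/2) ≈ 0.353553.
Cmin,ss = (D/Vd)·f/(1−f), so D = Cmin,ss·Vd·(1−f)/f.
D = 15 × 151 × (1−f)/f ≈ 15 × 151 × 1.82843 ≈ 4141.39 mg.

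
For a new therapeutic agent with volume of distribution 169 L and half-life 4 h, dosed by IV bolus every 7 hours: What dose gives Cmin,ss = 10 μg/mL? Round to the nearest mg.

3994 mg

τ/t½ = 7/4 ≈ 1.75, so f = (1/2)^(7/4) ≈ 0.297302.
Cmin,ss = (D/Vd)·f/(1−f), so D = Cmin,ss·Vd·(1−f)/f.
D = 10 × 169 × (1−f)/f ≈ 10 × 169 × 2.36358 ≈ 3994.45 mg.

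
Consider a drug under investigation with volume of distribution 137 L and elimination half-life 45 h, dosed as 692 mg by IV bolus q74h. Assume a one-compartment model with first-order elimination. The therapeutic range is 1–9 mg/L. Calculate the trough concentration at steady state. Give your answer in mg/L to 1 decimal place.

τ/t½ = 74/45 ≈ 1.6444, so fraction remaining f = (1/2)^(74/45) ≈ 0.3199.
At steady state, accumulation factor R = 1/(1 − e^(−kτ)) ≈ 1.4704.
Single-dose peak C₀ = D/Vd = 692/137 ≈ 5.051 mg/L.
Cmax,ss = C₀/(1 − f) ≈ 5.051/0.6801 ≈ 7.427 mg/L.
One interval later, Cmin,ss = Cmax,ss·e^(−kτ) ≈ 7.427 × 0.3199 ≈ 2.376 mg/L.
Trough 2.4 mg/L vs MEC 1 mg/L: adequate.

2.4 mg/L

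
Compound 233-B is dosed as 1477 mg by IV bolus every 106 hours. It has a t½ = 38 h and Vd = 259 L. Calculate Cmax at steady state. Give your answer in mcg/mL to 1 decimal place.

k = ln2/t½ = ln2/38 ≈ 0.018241 h⁻¹; fraction remaining f = e^(−kτ) = e^(−0.018241×106) ≈ 0.1446.
Accumulation ratio R = 1/(1 − f) ≈ 1/0.8554 ≈ 1.1690.
Single-dose peak C₀ = D/Vd = 1477/259 ≈ 5.703 mcg/mL.
Cmax,ss = C₀/(1 − f) ≈ 5.703/0.8554 ≈ 6.667 mcg/mL.

6.7 mcg/mL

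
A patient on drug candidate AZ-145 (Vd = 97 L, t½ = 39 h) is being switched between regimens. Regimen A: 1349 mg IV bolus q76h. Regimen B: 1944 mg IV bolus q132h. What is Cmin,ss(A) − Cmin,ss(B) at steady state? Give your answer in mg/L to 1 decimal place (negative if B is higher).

Regimen A: f = (1/2)^(76/39) ≈ 0.2590; Cmin,ss = (1349/97)·f/(1−f) ≈ 4.861 mg/L.
Regimen B: f = (1/2)^(132/39) ≈ 0.0957; Cmin,ss = (1944/97)·f/(1−f) ≈ 2.121 mg/L.
Difference ≈ 4.861 − 2.121 ≈ 2.740 mg/L.

2.7 mg/L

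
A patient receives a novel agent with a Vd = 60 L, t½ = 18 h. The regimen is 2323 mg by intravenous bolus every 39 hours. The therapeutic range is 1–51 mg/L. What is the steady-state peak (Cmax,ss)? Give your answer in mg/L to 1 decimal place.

49.8 mg/L

Over one 39-h interval, 39/18 ≈ 2.1667 half-lives elapse, leaving f ≈ 0.2227 of each dose.
Accumulation ratio R = 1/(1 − f) ≈ 1/0.7773 ≈ 1.2865.
Single-dose peak C₀ = D/Vd = 2323/60 ≈ 38.717 mg/L.
Steady-state peak Cmax,ss = C₀·R ≈ 38.717 × 1.2865 ≈ 49.809 mg/L.
Peak 49.8 mg/L vs MTC 51 mg/L: below toxic threshold.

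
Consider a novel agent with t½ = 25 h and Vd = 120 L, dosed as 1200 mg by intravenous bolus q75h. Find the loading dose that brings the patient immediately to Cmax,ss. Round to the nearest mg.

f = (1/2)^(75/25) ≈ 0.125000; accumulation ratio R = 1/(1−f) ≈ 1.14286.
Loading dose to hit Cmax,ss on first dose: D_load = D_maint·R ≈ 1200 × 1.14286 ≈ 1371.43 mg.

1371 mg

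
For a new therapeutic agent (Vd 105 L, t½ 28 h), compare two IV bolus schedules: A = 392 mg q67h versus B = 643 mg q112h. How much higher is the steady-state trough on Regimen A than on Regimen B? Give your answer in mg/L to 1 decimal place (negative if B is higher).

0.5 mg/L

Regimen A: f = (1/2)^(67/28) ≈ 0.1904; Cmin,ss = (392/105)·f/(1−f) ≈ 0.878 mg/L.
Regimen B: f = (1/2)^(112/28) ≈ 0.0625; Cmin,ss = (643/105)·f/(1−f) ≈ 0.408 mg/L.
Difference ≈ 0.878 − 0.408 ≈ 0.470 mg/L.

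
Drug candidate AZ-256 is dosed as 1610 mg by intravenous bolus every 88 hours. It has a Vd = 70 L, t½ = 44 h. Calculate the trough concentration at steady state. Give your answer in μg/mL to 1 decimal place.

7.7 μg/mL

τ = 88 h = 2 half-lives, so f = (1/2)^2 = 0.25.
At steady state, R = 1/(1 − 0.25) = 4/3.
Single-dose peak C₀ = D/Vd = 1610/70 = 23 μg/mL.
Steady-state peak Cmax,ss = C₀·R = 23 × 4/3 ≈ 30.667 μg/mL.
Steady-state trough Cmin,ss = Cmax,ss·f ≈ 30.667 × 0.25 ≈ 7.667 μg/mL.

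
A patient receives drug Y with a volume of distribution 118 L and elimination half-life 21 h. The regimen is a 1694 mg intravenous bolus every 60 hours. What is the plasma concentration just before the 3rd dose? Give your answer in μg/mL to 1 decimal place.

f = (1/2)^(τ/t½) = (1/2)^(60/21) ≈ 0.1380.
C₀ = D/Vd = 1694/118 ≈ 14.356 μg/mL.
Before the 3rd dose, 2 doses have been given. Superposition: Cmin = C₀·(f + f²).
≈ 14.356 × (0.1380 + 0.0190) ≈ 14.356 × 0.1570 ≈ 2.254 μg/mL.

2.3 μg/mL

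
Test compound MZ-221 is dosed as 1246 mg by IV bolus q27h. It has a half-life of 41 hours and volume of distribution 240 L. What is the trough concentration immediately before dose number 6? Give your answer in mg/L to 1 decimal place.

f = (1/2)^(τ/t½) = (1/2)^(27/41) ≈ 0.6335.
C₀ = D/Vd = 1246/240 ≈ 5.192 mg/L.
Before the 6th dose, 5 doses have been given. Superposition: Cmin = C₀·(f + f² + … + f^5).
≈ 5.192 × (0.6335 + 0.4013 + 0.2542 + 0.1611 + 0.1020) ≈ 5.192 × 1.5521 ≈ 8.059 mg/L.

8.1 mg/L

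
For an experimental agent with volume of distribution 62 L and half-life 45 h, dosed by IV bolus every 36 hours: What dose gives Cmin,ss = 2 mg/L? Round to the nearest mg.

τ/t½ = 36/45 ≈ 0.8, so f = (1/2)^(36/45) ≈ 0.574349.
Cmin,ss = (D/Vd)·f/(1−f), so D = Cmin,ss·Vd·(1−f)/f.
D = 2 × 62 × (1−f)/f ≈ 2 × 62 × 0.74110 ≈ 91.90 mg.

92 mg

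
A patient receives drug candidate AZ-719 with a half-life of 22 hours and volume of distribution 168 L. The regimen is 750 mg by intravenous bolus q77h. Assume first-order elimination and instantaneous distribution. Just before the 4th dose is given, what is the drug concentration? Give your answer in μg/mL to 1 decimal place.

0.4 μg/mL

f = (1/2)^(τ/t½) = (1/2)^(77/22) ≈ 0.0884.
C₀ = D/Vd = 750/168 ≈ 4.464 μg/mL.
Before the 4th dose, 3 doses have been given. Superposition: Cmin = C₀·(f + f² + … + f^3).
≈ 4.464 × (0.0884 + 0.0078 + 0.0007) ≈ 4.464 × 0.0969 ≈ 0.433 μg/mL.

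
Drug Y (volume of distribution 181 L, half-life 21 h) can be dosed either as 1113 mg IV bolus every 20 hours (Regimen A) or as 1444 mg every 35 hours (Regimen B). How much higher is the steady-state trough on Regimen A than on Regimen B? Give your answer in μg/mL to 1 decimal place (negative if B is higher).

2.9 μg/mL

Regimen A: f = (1/2)^(20/21) ≈ 0.5168; Cmin,ss = (1113/181)·f/(1−f) ≈ 6.577 μg/mL.
Regimen B: f = (1/2)^(35/21) ≈ 0.3150; Cmin,ss = (1444/181)·f/(1−f) ≈ 3.669 μg/mL.
Difference ≈ 6.577 − 3.669 ≈ 2.908 μg/mL.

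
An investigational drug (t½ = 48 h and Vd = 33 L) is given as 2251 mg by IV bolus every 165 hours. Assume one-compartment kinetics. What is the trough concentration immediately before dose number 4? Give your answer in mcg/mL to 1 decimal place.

6.9 mcg/mL

f = (1/2)^(τ/t½) = (1/2)^(165/48) ≈ 0.0923.
C₀ = D/Vd = 2251/33 ≈ 68.212 mcg/mL.
Before the 4th dose, 3 doses have been given. Superposition: Cmin = C₀·(f + f² + … + f^3).
≈ 68.212 × (0.0923 + 0.0085 + 0.0008) ≈ 68.212 × 0.1016 ≈ 6.930 mcg/mL.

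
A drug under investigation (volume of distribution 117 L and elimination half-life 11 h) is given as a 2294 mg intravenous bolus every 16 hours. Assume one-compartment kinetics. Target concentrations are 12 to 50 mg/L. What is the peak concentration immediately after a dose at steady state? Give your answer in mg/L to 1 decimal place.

30.9 mg/L

k = ln2/t½ = ln2/11 ≈ 0.063013 h⁻¹; fraction remaining f = e^(−kτ) = e^(−0.063013×16) ≈ 0.3649.
At steady state, accumulation factor R = 1/(1 − e^(−kτ)) ≈ 1.5746.
Each bolus raises the concentration by D/Vd = 2294/117 ≈ 19.607 mg/L.
Cmax,ss = C₀/(1 − f) ≈ 19.607/0.6351 ≈ 30.872 mg/L.
Peak 30.9 mg/L vs MTC 50 mg/L: below toxic threshold.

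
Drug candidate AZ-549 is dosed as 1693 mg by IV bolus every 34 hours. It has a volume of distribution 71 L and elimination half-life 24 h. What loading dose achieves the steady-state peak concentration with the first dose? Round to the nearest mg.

f = (1/2)^(34/24) ≈ 0.374577; accumulation ratio R = 1/(1−f) ≈ 1.59892.
Loading dose to hit Cmax,ss on first dose: D_load = D_maint·R ≈ 1693 × 1.59892 ≈ 2706.97 mg.

2707 mg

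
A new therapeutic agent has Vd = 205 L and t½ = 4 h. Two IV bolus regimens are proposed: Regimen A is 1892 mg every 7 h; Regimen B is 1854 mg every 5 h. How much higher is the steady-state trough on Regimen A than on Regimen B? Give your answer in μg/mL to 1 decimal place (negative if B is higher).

-2.7 μg/mL

Regimen A: f = (1/2)^(7/4) ≈ 0.2973; Cmin,ss = (1892/205)·f/(1−f) ≈ 3.905 μg/mL.
Regimen B: f = (1/2)^(5/4) ≈ 0.4204; Cmin,ss = (1854/205)·f/(1−f) ≈ 6.560 μg/mL.
Difference ≈ 3.905 − 6.560 ≈ -2.655 μg/mL.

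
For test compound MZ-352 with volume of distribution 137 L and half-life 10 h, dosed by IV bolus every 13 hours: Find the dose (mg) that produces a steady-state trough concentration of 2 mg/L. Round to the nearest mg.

τ/t½ = 13/10 ≈ 1.3, so f = (1/2)^(13/10) ≈ 0.406126.
Cmin,ss = (D/Vd)·f/(1−f), so D = Cmin,ss·Vd·(1−f)/f.
D = 2 × 137 × (1−f)/f ≈ 2 × 137 × 1.46229 ≈ 400.67 mg.

401 mg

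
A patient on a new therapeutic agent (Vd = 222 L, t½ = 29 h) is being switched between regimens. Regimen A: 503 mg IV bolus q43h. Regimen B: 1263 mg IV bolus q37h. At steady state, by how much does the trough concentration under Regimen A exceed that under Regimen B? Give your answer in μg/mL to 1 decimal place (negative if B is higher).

Regimen A: f = (1/2)^(43/29) ≈ 0.3578; Cmin,ss = (503/222)·f/(1−f) ≈ 1.262 μg/mL.
Regimen B: f = (1/2)^(37/29) ≈ 0.4130; Cmin,ss = (1263/222)·f/(1−f) ≈ 4.003 μg/mL.
Difference ≈ 1.262 − 4.003 ≈ -2.741 μg/mL.

-2.7 μg/mL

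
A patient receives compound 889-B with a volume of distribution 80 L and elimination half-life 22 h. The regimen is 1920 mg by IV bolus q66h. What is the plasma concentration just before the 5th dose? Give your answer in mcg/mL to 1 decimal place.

3.4 mcg/mL

f = (1/2)^(τ/t½) = (1/2)^(66/22) ≈ 0.1250.
C₀ = D/Vd = 1920/80 ≈ 24.000 mcg/mL.
Before the 5th dose, 4 doses have been given. Superposition: Cmin = C₀·(f + f² + … + f^4).
≈ 24.000 × (0.1250 + 0.0156 + 0.0020 + 0.0002) ≈ 24.000 × 0.1428 ≈ 3.427 mcg/mL.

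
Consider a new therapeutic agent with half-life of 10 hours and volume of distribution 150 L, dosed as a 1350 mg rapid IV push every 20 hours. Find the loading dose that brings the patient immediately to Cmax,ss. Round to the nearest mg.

1800 mg

f = (1/2)^(20/10) ≈ 0.250000; accumulation ratio R = 1/(1−f) ≈ 1.33333.
Loading dose to hit Cmax,ss on first dose: D_load = D_maint·R ≈ 1350 × 1.33333 ≈ 1800.00 mg.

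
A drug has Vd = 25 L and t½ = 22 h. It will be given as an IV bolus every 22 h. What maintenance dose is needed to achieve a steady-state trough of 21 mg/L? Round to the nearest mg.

τ/t½ = 22/22 ≈ 1, so f = (1/2)^(22/22) ≈ 0.500000.
Cmin,ss = (D/Vd)·f/(1−f), so D = Cmin,ss·Vd·(1−f)/f.
D = 21 × 25 × (1−f)/f ≈ 21 × 25 × 1.00000 ≈ 525.00 mg.

525 mg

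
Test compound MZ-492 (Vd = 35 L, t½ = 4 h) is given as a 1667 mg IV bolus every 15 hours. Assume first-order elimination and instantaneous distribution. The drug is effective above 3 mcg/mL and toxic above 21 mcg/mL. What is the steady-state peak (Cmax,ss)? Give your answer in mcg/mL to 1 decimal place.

51.5 mcg/mL

τ/t½ = 15/4 ≈ 3.75, so fraction remaining f = (1/2)^(15/4) ≈ 0.0743.
At steady state, accumulation factor R = 1/(1 − e^(−kτ)) ≈ 1.0803.
Single-dose peak C₀ = D/Vd = 1667/35 ≈ 47.629 mcg/mL.
Steady-state peak Cmax,ss = C₀·R ≈ 47.629 × 1.0803 ≈ 51.454 mcg/mL.
Peak 51.5 mcg/mL vs MTC 21 mcg/mL: exceeds toxic threshold.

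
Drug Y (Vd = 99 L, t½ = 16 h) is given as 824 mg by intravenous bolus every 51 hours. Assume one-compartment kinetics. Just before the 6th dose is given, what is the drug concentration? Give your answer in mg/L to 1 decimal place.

f = (1/2)^(τ/t½) = (1/2)^(51/16) ≈ 0.1098.
C₀ = D/Vd = 824/99 ≈ 8.323 mg/L.
Before the 6th dose, 5 doses have been given. Superposition: Cmin = C₀·(f + f² + … + f^5).
≈ 8.323 × (0.1098 + 0.0121 + 0.0013 + 0.0001 + 0.0000) ≈ 8.323 × 0.1233 ≈ 1.026 mg/L.

1.0 mg/L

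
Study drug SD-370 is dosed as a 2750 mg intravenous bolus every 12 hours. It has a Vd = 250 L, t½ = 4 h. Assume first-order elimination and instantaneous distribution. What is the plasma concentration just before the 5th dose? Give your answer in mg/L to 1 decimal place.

f = (1/2)^(τ/t½) = (1/2)^(12/4) ≈ 0.1250.
C₀ = D/Vd = 2750/250 ≈ 11.000 mg/L.
Before the 5th dose, 4 doses have been given. Superposition: Cmin = C₀·(f + f² + … + f^4).
≈ 11.000 × (0.1250 + 0.0156 + 0.0020 + 0.0002) ≈ 11.000 × 0.1428 ≈ 1.571 mg/L.

1.6 mg/L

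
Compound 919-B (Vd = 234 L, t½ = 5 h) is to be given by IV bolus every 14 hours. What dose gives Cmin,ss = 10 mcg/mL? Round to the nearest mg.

13957 mg

τ/t½ = 14/5 ≈ 2.8, so f = (1/2)^(14/5) ≈ 0.143587.
Cmin,ss = (D/Vd)·f/(1−f), so D = Cmin,ss·Vd·(1−f)/f.
D = 10 × 234 × (1−f)/f ≈ 10 × 234 × 5.96442 ≈ 13956.74 mg.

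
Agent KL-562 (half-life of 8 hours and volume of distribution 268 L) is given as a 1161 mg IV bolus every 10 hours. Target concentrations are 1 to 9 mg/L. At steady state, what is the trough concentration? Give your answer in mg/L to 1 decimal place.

Over one 10-h interval, 10/8 ≈ 1.25 half-lives elapse, leaving f ≈ 0.4204 of each dose.
Accumulation ratio R = 1/(1 − f) ≈ 1/0.5796 ≈ 1.7253.
Each bolus raises the concentration by D/Vd = 1161/268 ≈ 4.332 mg/L.
Cmax,ss = C₀/(1 − f) ≈ 4.332/0.5796 ≈ 7.474 mg/L.
One interval later, Cmin,ss = Cmax,ss·e^(−kτ) ≈ 7.474 × 0.4204 ≈ 3.142 mg/L.
Trough 3.1 mg/L vs MEC 1 mg/L: adequate.

3.1 mg/L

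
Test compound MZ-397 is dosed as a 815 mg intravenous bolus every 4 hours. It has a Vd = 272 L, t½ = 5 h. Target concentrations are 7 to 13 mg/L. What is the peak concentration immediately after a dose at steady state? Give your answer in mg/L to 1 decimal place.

7.0 mg/L

Over one 4-h interval, 4/5 ≈ 0.8 half-lives elapse, leaving f ≈ 0.5743 of each dose.
At steady state, accumulation factor R = 1/(1 − e^(−kτ)) ≈ 2.3491.
Each bolus raises the concentration by D/Vd = 815/272 ≈ 2.996 mg/L.
Steady-state peak Cmax,ss = C₀·R ≈ 2.996 × 2.3491 ≈ 7.038 mg/L.
Peak 7.0 mg/L vs MTC 13 mg/L: below toxic threshold.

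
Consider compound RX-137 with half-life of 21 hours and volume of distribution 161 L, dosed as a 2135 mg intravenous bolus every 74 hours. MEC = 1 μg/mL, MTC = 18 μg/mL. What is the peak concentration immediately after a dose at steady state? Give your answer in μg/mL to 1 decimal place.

k = ln2/t½ = ln2/21 ≈ 0.033007 h⁻¹; fraction remaining f = e^(−kτ) = e^(−0.033007×74) ≈ 0.0869.
Accumulation ratio R = 1/(1 − f) ≈ 1/0.9131 ≈ 1.0952.
Each bolus raises the concentration by D/Vd = 2135/161 ≈ 13.261 μg/mL.
Steady-state peak Cmax,ss = C₀·R ≈ 13.261 × 1.0952 ≈ 14.523 μg/mL.
Peak 14.5 μg/mL vs MTC 18 μg/mL: below toxic threshold.

14.5 μg/mL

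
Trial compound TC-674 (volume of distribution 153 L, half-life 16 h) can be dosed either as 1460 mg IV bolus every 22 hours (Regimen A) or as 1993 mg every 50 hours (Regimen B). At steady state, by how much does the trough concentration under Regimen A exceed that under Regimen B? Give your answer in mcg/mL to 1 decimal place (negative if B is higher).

Regimen A: f = (1/2)^(22/16) ≈ 0.3856; Cmin,ss = (1460/153)·f/(1−f) ≈ 5.989 mcg/mL.
Regimen B: f = (1/2)^(50/16) ≈ 0.1146; Cmin,ss = (1993/153)·f/(1−f) ≈ 1.686 mcg/mL.
Difference ≈ 5.989 − 1.686 ≈ 4.303 mcg/mL.

4.3 mcg/mL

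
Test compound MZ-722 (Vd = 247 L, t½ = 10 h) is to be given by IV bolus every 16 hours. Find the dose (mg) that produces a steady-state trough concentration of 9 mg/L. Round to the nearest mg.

τ/t½ = 16/10 ≈ 1.6, so f = (1/2)^(16/10) ≈ 0.329877.
Cmin,ss = (D/Vd)·f/(1−f), so D = Cmin,ss·Vd·(1−f)/f.
D = 9 × 247 × (1−f)/f ≈ 9 × 247 × 2.03143 ≈ 4515.87 mg.

4516 mg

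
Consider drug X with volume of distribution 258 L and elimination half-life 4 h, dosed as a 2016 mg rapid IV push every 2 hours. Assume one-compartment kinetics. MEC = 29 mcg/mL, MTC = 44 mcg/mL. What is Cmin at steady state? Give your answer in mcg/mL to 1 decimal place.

τ/t½ = 2/4 ≈ 0.5, so fraction remaining f = (1/2)^(2/4) ≈ 0.7071.
Accumulation ratio R = 1/(1 − f) ≈ 1/0.2929 ≈ 3.4141.
Each bolus raises the concentration by D/Vd = 2016/258 ≈ 7.814 mcg/mL.
Cmax,ss = C₀/(1 − f) ≈ 7.814/0.2929 ≈ 26.678 mcg/mL.
One interval later, Cmin,ss = Cmax,ss·e^(−kτ) ≈ 26.678 × 0.7071 ≈ 18.864 mcg/mL.
Trough 18.9 mcg/mL vs MEC 29 mcg/mL: subtherapeutic.

18.9 mcg/mL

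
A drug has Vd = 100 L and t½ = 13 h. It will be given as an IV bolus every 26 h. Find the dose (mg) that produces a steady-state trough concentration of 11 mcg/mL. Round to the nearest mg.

τ/t½ = 26/13 ≈ 2, so f = (1/2)^(26/13) ≈ 0.250000.
Cmin,ss = (D/Vd)·f/(1−f), so D = Cmin,ss·Vd·(1−f)/f.
D = 11 × 100 × (1−f)/f ≈ 11 × 100 × 3.00000 ≈ 3300.00 mg.

3300 mg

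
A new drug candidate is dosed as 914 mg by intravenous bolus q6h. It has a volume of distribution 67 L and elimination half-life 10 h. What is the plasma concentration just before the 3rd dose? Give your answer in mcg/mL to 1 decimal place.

f = (1/2)^(τ/t½) = (1/2)^(6/10) ≈ 0.6598.
C₀ = D/Vd = 914/67 ≈ 13.642 mcg/mL.
Before the 3rd dose, 2 doses have been given. Superposition: Cmin = C₀·(f + f²).
≈ 13.642 × (0.6598 + 0.4353) ≈ 13.642 × 1.0951 ≈ 14.939 mcg/mL.

14.9 mcg/mL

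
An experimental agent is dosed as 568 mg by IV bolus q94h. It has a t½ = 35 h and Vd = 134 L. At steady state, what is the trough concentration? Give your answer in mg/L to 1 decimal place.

Over one 94-h interval, 94/35 ≈ 2.6857 half-lives elapse, leaving f ≈ 0.1554 of each dose.
At steady state, accumulation factor R = 1/(1 − e^(−kτ)) ≈ 1.1840.
Each bolus raises the concentration by D/Vd = 568/134 ≈ 4.239 mg/L.
Steady-state peak Cmax,ss = C₀·R ≈ 4.239 × 1.1840 ≈ 5.019 mg/L.
One interval later, Cmin,ss = Cmax,ss·e^(−kτ) ≈ 5.019 × 0.1554 ≈ 0.780 mg/L.

0.8 mg/L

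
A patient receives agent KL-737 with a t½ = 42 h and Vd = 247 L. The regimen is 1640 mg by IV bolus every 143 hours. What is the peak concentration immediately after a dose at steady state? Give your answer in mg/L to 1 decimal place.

k = ln2/t½ = ln2/42 ≈ 0.016504 h⁻¹; fraction remaining f = e^(−kτ) = e^(−0.016504×143) ≈ 0.0944.
Accumulation ratio R = 1/(1 − f) ≈ 1/0.9056 ≈ 1.1042.
Each bolus raises the concentration by D/Vd = 1640/247 ≈ 6.640 mg/L.
Steady-state peak Cmax,ss = C₀·R ≈ 6.640 × 1.1042 ≈ 7.332 mg/L.

7.3 mg/L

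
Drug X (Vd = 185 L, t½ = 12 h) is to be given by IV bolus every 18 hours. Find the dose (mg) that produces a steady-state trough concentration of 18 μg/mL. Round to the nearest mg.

6089 mg

τ/t½ = 18/12 ≈ 1.5, so f = (1/2)^(18/12) ≈ 0.353553.
Cmin,ss = (D/Vd)·f/(1−f), so D = Cmin,ss·Vd·(1−f)/f.
D = 18 × 185 × (1−f)/f ≈ 18 × 185 × 1.82843 ≈ 6088.67 mg.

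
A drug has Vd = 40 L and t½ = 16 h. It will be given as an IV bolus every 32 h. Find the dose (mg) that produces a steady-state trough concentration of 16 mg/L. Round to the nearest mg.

1920 mg

τ/t½ = 32/16 ≈ 2, so f = (1/2)^(32/16) ≈ 0.250000.
Cmin,ss = (D/Vd)·f/(1−f), so D = Cmin,ss·Vd·(1−f)/f.
D = 16 × 40 × (1−f)/f ≈ 16 × 40 × 3.00000 ≈ 1920.00 mg.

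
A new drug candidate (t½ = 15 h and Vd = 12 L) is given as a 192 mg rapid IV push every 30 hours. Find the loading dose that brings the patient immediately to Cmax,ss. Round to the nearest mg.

256 mg

f = (1/2)^(30/15) ≈ 0.250000; accumulation ratio R = 1/(1−f) ≈ 1.33333.
Loading dose to hit Cmax,ss on first dose: D_load = D_maint·R ≈ 192 × 1.33333 ≈ 256.00 mg.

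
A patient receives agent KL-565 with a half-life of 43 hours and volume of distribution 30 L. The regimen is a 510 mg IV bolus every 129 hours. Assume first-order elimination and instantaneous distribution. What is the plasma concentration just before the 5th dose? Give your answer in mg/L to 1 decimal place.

2.4 mg/L

f = (1/2)^(τ/t½) = (1/2)^(129/43) ≈ 0.1250.
C₀ = D/Vd = 510/30 ≈ 17.000 mg/L.
Before the 5th dose, 4 doses have been given. Superposition: Cmin = C₀·(f + f² + … + f^4).
≈ 17.000 × (0.1250 + 0.0156 + 0.0020 + 0.0002) ≈ 17.000 × 0.1428 ≈ 2.428 mg/L.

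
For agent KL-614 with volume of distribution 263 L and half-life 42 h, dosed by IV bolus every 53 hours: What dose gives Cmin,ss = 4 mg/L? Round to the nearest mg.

1471 mg

τ/t½ = 53/42 ≈ 1.2619, so f = (1/2)^(53/42) ≈ 0.416993.
Cmin,ss = (D/Vd)·f/(1−f), so D = Cmin,ss·Vd·(1−f)/f.
D = 4 × 263 × (1−f)/f ≈ 4 × 263 × 1.39812 ≈ 1470.82 mg.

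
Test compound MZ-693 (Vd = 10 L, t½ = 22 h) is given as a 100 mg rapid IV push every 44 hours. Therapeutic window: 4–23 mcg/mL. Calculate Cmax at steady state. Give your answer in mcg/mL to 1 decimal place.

τ = 44 h = 2 half-lives, so f = (1/2)^2 = 0.25.
Accumulation ratio R = 1/(1 − f) = 1/0.75 = 4/3.
Single-dose peak C₀ = D/Vd = 100/10 = 10 mcg/mL.
Steady-state peak Cmax,ss = C₀·R = 10 × 4/3 ≈ 13.333 mcg/mL.
Peak 13.3 mcg/mL vs MTC 23 mcg/mL: below toxic threshold.

13.3 mcg/mL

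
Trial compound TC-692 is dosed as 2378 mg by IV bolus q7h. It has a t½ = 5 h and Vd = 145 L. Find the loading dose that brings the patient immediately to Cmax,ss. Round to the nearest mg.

f = (1/2)^(7/5) ≈ 0.378929; accumulation ratio R = 1/(1−f) ≈ 1.61012.
Loading dose to hit Cmax,ss on first dose: D_load = D_maint·R ≈ 2378 × 1.61012 ≈ 3828.87 mg.

3829 mg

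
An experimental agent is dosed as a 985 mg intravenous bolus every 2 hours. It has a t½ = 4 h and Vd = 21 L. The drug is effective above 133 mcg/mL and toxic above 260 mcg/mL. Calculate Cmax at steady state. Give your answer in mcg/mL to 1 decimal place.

k = ln2/t½ = ln2/4 ≈ 0.173287 h⁻¹; fraction remaining f = e^(−kτ) = e^(−0.173287×2) ≈ 0.7071.
At steady state, accumulation factor R = 1/(1 − e^(−kτ)) ≈ 3.4141.
Each bolus raises the concentration by D/Vd = 985/21 ≈ 46.905 mcg/mL.
Steady-state peak Cmax,ss = C₀·R ≈ 46.905 × 3.4141 ≈ 160.138 mcg/mL.
Peak 160.1 mcg/mL vs MTC 260 mcg/mL: below toxic threshold.

160.1 mcg/mL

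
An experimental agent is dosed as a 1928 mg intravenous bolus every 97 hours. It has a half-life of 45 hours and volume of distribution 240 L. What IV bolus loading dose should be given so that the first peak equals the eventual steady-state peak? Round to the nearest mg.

f = (1/2)^(97/45) ≈ 0.224447; accumulation ratio R = 1/(1−f) ≈ 1.28940.
Loading dose to hit Cmax,ss on first dose: D_load = D_maint·R ≈ 1928 × 1.28940 ≈ 2485.96 mg.

2486 mg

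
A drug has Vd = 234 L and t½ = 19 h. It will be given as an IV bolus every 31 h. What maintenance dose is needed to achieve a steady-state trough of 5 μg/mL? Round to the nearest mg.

τ/t½ = 31/19 ≈ 1.6316, so f = (1/2)^(31/19) ≈ 0.322735.
Cmin,ss = (D/Vd)·f/(1−f), so D = Cmin,ss·Vd·(1−f)/f.
D = 5 × 234 × (1−f)/f ≈ 5 × 234 × 2.09852 ≈ 2455.27 mg.

2455 mg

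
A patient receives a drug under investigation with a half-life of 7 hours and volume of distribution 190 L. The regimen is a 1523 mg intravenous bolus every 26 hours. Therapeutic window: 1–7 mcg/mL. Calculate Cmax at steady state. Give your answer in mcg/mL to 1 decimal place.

k = ln2/t½ = ln2/7 ≈ 0.099021 h⁻¹; fraction remaining f = e^(−kτ) = e^(−0.099021×26) ≈ 0.0762.
At steady state, accumulation factor R = 1/(1 − e^(−kτ)) ≈ 1.0825.
Single-dose peak C₀ = D/Vd = 1523/190 ≈ 8.016 mcg/mL.
Steady-state peak Cmax,ss = C₀·R ≈ 8.016 × 1.0825 ≈ 8.677 mcg/mL.
Peak 8.7 mcg/mL vs MTC 7 mcg/mL: exceeds toxic threshold.

8.7 mcg/mL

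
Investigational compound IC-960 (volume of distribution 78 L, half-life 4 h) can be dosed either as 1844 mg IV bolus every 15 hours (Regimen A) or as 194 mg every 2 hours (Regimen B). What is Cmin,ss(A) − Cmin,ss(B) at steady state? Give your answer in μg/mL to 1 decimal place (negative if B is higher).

Regimen A: f = (1/2)^(15/4) ≈ 0.0743; Cmin,ss = (1844/78)·f/(1−f) ≈ 1.898 μg/mL.
Regimen B: f = (1/2)^(2/4) ≈ 0.7071; Cmin,ss = (194/78)·f/(1−f) ≈ 6.004 μg/mL.
Difference ≈ 1.898 − 6.004 ≈ -4.106 μg/mL.

-4.1 μg/mL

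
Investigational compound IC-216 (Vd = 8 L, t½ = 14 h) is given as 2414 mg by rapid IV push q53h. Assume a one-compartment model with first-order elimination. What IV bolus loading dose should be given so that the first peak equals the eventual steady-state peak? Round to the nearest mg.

f = (1/2)^(53/14) ≈ 0.072508; accumulation ratio R = 1/(1−f) ≈ 1.07818.
Loading dose to hit Cmax,ss on first dose: D_load = D_maint·R ≈ 2414 × 1.07818 ≈ 2602.73 mg.

2603 mg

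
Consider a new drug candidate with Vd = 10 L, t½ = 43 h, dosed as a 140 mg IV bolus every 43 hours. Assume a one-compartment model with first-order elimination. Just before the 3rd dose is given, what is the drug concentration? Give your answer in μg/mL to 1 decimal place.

f = (1/2)^(τ/t½) = (1/2)^(43/43) ≈ 0.5000.
C₀ = D/Vd = 140/10 ≈ 14.000 μg/mL.
Before the 3rd dose, 2 doses have been given. Superposition: Cmin = C₀·(f + f²).
≈ 14.000 × (0.5000 + 0.2500) ≈ 14.000 × 0.7500 ≈ 10.500 μg/mL.

10.5 μg/mL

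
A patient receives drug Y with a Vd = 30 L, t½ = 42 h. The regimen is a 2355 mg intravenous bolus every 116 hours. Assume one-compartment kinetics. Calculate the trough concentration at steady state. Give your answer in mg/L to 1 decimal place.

13.6 mg/L

k = ln2/t½ = ln2/42 ≈ 0.016504 h⁻¹; fraction remaining f = e^(−kτ) = e^(−0.016504×116) ≈ 0.1474.
At steady state, accumulation factor R = 1/(1 − e^(−kτ)) ≈ 1.1729.
Each bolus raises the concentration by D/Vd = 2355/30 ≈ 78.500 mg/L.
Cmax,ss = C₀/(1 − f) ≈ 78.500/0.8526 ≈ 92.071 mg/L.
One interval later, Cmin,ss = Cmax,ss·e^(−kτ) ≈ 92.071 × 0.1474 ≈ 13.571 mg/L.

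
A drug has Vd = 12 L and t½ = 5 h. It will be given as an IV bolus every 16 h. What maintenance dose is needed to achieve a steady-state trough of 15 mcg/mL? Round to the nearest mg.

τ/t½ = 16/5 ≈ 3.2, so f = (1/2)^(16/5) ≈ 0.108819.
Cmin,ss = (D/Vd)·f/(1−f), so D = Cmin,ss·Vd·(1−f)/f.
D = 15 × 12 × (1−f)/f ≈ 15 × 12 × 8.18957 ≈ 1474.12 mg.

1474 mg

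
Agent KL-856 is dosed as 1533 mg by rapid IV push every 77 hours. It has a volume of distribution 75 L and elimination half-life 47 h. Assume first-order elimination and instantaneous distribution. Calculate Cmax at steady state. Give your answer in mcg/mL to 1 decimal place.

τ/t½ = 77/47 ≈ 1.6383, so fraction remaining f = (1/2)^(77/47) ≈ 0.3212.
Accumulation ratio R = 1/(1 − f) ≈ 1/0.6788 ≈ 1.4732.
Each bolus raises the concentration by D/Vd = 1533/75 ≈ 20.440 mcg/mL.
Steady-state peak Cmax,ss = C₀·R ≈ 20.440 × 1.4732 ≈ 30.112 mcg/mL.

30.1 mcg/mL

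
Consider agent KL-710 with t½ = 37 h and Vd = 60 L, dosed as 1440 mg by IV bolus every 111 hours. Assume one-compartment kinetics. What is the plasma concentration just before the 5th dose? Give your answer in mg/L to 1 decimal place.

3.4 mg/L

f = (1/2)^(τ/t½) = (1/2)^(111/37) ≈ 0.1250.
C₀ = D/Vd = 1440/60 ≈ 24.000 mg/L.
Before the 5th dose, 4 doses have been given. Superposition: Cmin = C₀·(f + f² + … + f^4).
≈ 24.000 × (0.1250 + 0.0156 + 0.0020 + 0.0002) ≈ 24.000 × 0.1428 ≈ 3.427 mg/L.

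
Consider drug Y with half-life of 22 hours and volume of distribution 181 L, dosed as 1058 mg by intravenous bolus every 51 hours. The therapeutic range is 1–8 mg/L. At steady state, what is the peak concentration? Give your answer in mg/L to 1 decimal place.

7.3 mg/L

Over one 51-h interval, 51/22 ≈ 2.3182 half-lives elapse, leaving f ≈ 0.2005 of each dose.
Accumulation ratio R = 1/(1 − f) ≈ 1/0.7995 ≈ 1.2508.
Single-dose peak C₀ = D/Vd = 1058/181 ≈ 5.845 mg/L.
Cmax,ss = C₀/(1 − f) ≈ 5.845/0.7995 ≈ 7.311 mg/L.
Peak 7.3 mg/L vs MTC 8 mg/L: below toxic threshold.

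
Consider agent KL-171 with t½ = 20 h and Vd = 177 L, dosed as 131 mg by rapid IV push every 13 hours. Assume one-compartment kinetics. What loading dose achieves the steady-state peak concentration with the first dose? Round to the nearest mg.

f = (1/2)^(13/20) ≈ 0.637280; accumulation ratio R = 1/(1−f) ≈ 2.75695.
Loading dose to hit Cmax,ss on first dose: D_load = D_maint·R ≈ 131 × 2.75695 ≈ 361.16 mg.

361 mg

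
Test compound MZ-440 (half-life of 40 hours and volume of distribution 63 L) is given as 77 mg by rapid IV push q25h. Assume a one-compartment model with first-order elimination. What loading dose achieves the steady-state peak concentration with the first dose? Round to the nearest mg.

f = (1/2)^(25/40) ≈ 0.648420; accumulation ratio R = 1/(1−f) ≈ 2.84430.
Loading dose to hit Cmax,ss on first dose: D_load = D_maint·R ≈ 77 × 2.84430 ≈ 219.01 mg.

219 mg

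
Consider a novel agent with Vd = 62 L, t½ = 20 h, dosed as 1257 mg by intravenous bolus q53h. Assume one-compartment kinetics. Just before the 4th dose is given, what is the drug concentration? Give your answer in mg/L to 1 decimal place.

3.8 mg/L

f = (1/2)^(τ/t½) = (1/2)^(53/20) ≈ 0.1593.
C₀ = D/Vd = 1257/62 ≈ 20.274 mg/L.
Before the 4th dose, 3 doses have been given. Superposition: Cmin = C₀·(f + f² + … + f^3).
≈ 20.274 × (0.1593 + 0.0254 + 0.0040) ≈ 20.274 × 0.1887 ≈ 3.826 mg/L.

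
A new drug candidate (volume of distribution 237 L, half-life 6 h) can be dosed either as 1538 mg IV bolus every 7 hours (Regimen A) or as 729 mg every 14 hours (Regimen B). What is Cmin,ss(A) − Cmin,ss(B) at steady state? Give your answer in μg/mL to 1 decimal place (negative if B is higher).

4.5 μg/mL

Regimen A: f = (1/2)^(7/6) ≈ 0.4454; Cmin,ss = (1538/237)·f/(1−f) ≈ 5.212 μg/mL.
Regimen B: f = (1/2)^(14/6) ≈ 0.1984; Cmin,ss = (729/237)·f/(1−f) ≈ 0.761 μg/mL.
Difference ≈ 5.212 − 0.761 ≈ 4.451 μg/mL.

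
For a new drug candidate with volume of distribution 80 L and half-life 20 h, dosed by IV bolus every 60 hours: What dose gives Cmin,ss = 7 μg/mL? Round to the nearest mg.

τ/t½ = 60/20 ≈ 3, so f = (1/2)^(60/20) ≈ 0.125000.
Cmin,ss = (D/Vd)·f/(1−f), so D = Cmin,ss·Vd·(1−f)/f.
D = 7 × 80 × (1−f)/f ≈ 7 × 80 × 7.00000 ≈ 3920.00 mg.

3920 mg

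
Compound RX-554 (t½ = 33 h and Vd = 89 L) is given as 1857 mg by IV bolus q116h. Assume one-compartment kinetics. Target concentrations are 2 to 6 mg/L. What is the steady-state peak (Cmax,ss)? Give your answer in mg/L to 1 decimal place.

k = ln2/t½ = ln2/33 ≈ 0.021004 h⁻¹; fraction remaining f = e^(−kτ) = e^(−0.021004×116) ≈ 0.0875.
Accumulation ratio R = 1/(1 − f) ≈ 1/0.9125 ≈ 1.0959.
Single-dose peak C₀ = D/Vd = 1857/89 ≈ 20.865 mg/L.
Steady-state peak Cmax,ss = C₀·R ≈ 20.865 × 1.0959 ≈ 22.866 mg/L.
Peak 22.9 mg/L vs MTC 6 mg/L: exceeds toxic threshold.

22.9 mg/L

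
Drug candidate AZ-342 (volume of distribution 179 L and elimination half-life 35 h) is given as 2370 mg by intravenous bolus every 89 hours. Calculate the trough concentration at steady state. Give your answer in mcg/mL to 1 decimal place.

2.7 mcg/mL

Over one 89-h interval, 89/35 ≈ 2.5429 half-lives elapse, leaving f ≈ 0.1716 of each dose.
Accumulation ratio R = 1/(1 − f) ≈ 1/0.8284 ≈ 1.2071.
Single-dose peak C₀ = D/Vd = 2370/179 ≈ 13.240 mcg/mL.
Cmax,ss = C₀/(1 − f) ≈ 13.240/0.8284 ≈ 15.983 mcg/mL.
Steady-state trough Cmin,ss = Cmax,ss·f ≈ 15.983 × 0.1716 ≈ 2.743 mcg/mL.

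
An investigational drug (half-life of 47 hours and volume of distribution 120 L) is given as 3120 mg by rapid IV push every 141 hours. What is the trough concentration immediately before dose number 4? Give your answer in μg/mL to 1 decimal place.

3.7 μg/mL

f = (1/2)^(τ/t½) = (1/2)^(141/47) ≈ 0.1250.
C₀ = D/Vd = 3120/120 ≈ 26.000 μg/mL.
Before the 4th dose, 3 doses have been given. Superposition: Cmin = C₀·(f + f² + … + f^3).
≈ 26.000 × (0.1250 + 0.0156 + 0.0020) ≈ 26.000 × 0.1426 ≈ 3.708 μg/mL.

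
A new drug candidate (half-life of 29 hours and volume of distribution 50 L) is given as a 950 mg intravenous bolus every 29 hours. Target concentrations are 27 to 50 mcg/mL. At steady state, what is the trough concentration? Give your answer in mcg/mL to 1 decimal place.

19.0 mcg/mL

The dosing interval is 1 half-life, so f = 2^(−1) = 0.5.
Accumulation ratio R = 1/(1 − f) = 1/0.5 = 2/1.
Single-dose peak C₀ = D/Vd = 950/50 = 19 mcg/mL.
Steady-state peak Cmax,ss = C₀·R = 19 × 2/1 ≈ 38.000 mcg/mL.
Steady-state trough Cmin,ss = Cmax,ss·f ≈ 38.000 × 0.5 ≈ 19.000 mcg/mL.
Trough 19.0 mcg/mL vs MEC 27 mcg/mL: subtherapeutic.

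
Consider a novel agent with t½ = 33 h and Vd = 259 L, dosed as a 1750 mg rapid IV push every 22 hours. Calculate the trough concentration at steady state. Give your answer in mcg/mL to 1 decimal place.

Over one 22-h interval, 22/33 ≈ 0.66667 half-lives elapse, leaving f ≈ 0.6300 of each dose.
Each bolus raises the concentration by D/Vd = 1750/259 ≈ 6.757 mcg/mL.
Steady-state trough Cmin,ss = C₀·f/(1−f) ≈ 6.757 × 0.6300/0.3700 ≈ 11.505 mcg/mL.

11.5 mcg/mL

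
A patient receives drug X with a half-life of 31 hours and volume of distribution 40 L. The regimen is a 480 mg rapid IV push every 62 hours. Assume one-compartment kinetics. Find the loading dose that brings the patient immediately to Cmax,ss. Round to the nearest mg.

f = (1/2)^(62/31) ≈ 0.250000; accumulation ratio R = 1/(1−f) ≈ 1.33333.
Loading dose to hit Cmax,ss on first dose: D_load = D_maint·R ≈ 480 × 1.33333 ≈ 640.00 mg.

640 mg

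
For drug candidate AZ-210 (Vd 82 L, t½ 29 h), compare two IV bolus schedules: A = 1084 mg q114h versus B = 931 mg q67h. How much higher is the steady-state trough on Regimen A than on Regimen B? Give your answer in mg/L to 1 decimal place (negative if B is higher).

-1.9 mg/L

Regimen A: f = (1/2)^(114/29) ≈ 0.0656; Cmin,ss = (1084/82)·f/(1−f) ≈ 0.928 mg/L.
Regimen B: f = (1/2)^(67/29) ≈ 0.2016; Cmin,ss = (931/82)·f/(1−f) ≈ 2.867 mg/L.
Difference ≈ 0.928 − 2.867 ≈ -1.939 mg/L.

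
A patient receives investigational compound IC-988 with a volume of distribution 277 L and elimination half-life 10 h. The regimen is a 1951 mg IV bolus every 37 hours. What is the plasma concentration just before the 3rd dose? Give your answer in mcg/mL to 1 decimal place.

0.6 mcg/mL

f = (1/2)^(τ/t½) = (1/2)^(37/10) ≈ 0.0769.
C₀ = D/Vd = 1951/277 ≈ 7.043 mcg/mL.
Before the 3rd dose, 2 doses have been given. Superposition: Cmin = C₀·(f + f²).
≈ 7.043 × (0.0769 + 0.0059) ≈ 7.043 × 0.0828 ≈ 0.583 mcg/mL.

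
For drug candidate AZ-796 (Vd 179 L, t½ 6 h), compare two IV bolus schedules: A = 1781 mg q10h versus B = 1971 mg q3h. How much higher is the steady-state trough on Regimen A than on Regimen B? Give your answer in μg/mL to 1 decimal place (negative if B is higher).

Regimen A: f = (1/2)^(10/6) ≈ 0.3150; Cmin,ss = (1781/179)·f/(1−f) ≈ 4.575 μg/mL.
Regimen B: f = (1/2)^(3/6) ≈ 0.7071; Cmin,ss = (1971/179)·f/(1−f) ≈ 26.582 μg/mL.
Difference ≈ 4.575 − 26.582 ≈ -22.007 μg/mL.

-22.0 μg/mL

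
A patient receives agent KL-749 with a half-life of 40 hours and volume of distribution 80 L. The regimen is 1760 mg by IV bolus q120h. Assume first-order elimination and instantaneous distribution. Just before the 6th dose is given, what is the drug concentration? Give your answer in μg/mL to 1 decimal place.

3.1 μg/mL

f = (1/2)^(τ/t½) = (1/2)^(120/40) ≈ 0.1250.
C₀ = D/Vd = 1760/80 ≈ 22.000 μg/mL.
Before the 6th dose, 5 doses have been given. Superposition: Cmin = C₀·(f + f² + … + f^5).
≈ 22.000 × (0.1250 + 0.0156 + 0.0020 + 0.0002 + 0.0000) ≈ 22.000 × 0.1428 ≈ 3.142 μg/mL.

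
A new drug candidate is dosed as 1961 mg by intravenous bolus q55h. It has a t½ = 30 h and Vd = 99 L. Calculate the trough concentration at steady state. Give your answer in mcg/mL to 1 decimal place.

k = ln2/t½ = ln2/30 ≈ 0.023105 h⁻¹; fraction remaining f = e^(−kτ) = e^(−0.023105×55) ≈ 0.2806.
Accumulation ratio R = 1/(1 − f) ≈ 1/0.7194 ≈ 1.3900.
Single-dose peak C₀ = D/Vd = 1961/99 ≈ 19.808 mcg/mL.
Cmax,ss = C₀/(1 − f) ≈ 19.808/0.7194 ≈ 27.534 mcg/mL.
Steady-state trough Cmin,ss = Cmax,ss·f ≈ 27.534 × 0.2806 ≈ 7.726 mcg/mL.

7.7 mcg/mL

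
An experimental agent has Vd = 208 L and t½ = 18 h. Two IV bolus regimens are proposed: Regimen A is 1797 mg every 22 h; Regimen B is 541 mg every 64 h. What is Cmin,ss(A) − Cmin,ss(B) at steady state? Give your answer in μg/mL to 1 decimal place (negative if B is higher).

6.2 μg/mL

Regimen A: f = (1/2)^(22/18) ≈ 0.4286; Cmin,ss = (1797/208)·f/(1−f) ≈ 6.480 μg/mL.
Regimen B: f = (1/2)^(64/18) ≈ 0.0850; Cmin,ss = (541/208)·f/(1−f) ≈ 0.242 μg/mL.
Difference ≈ 6.480 − 0.242 ≈ 6.238 μg/mL.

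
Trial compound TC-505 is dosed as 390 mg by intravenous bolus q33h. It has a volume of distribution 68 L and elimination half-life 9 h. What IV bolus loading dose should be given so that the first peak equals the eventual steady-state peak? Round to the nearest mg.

423 mg

f = (1/2)^(33/9) ≈ 0.078745; accumulation ratio R = 1/(1−f) ≈ 1.08548.
Loading dose to hit Cmax,ss on first dose: D_load = D_maint·R ≈ 390 × 1.08548 ≈ 423.34 mg.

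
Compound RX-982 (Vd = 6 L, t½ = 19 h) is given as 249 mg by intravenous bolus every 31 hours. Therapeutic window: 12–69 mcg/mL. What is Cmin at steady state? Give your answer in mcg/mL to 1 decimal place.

19.8 mcg/mL

Over one 31-h interval, 31/19 ≈ 1.6316 half-lives elapse, leaving f ≈ 0.3227 of each dose.
At steady state, accumulation factor R = 1/(1 − e^(−kτ)) ≈ 1.4765.
Single-dose peak C₀ = D/Vd = 249/6 ≈ 41.500 mcg/mL.
Steady-state peak Cmax,ss = C₀·R ≈ 41.500 × 1.4765 ≈ 61.275 mcg/mL.
Steady-state trough Cmin,ss = Cmax,ss·f ≈ 61.275 × 0.3227 ≈ 19.773 mcg/mL.
Trough 19.8 mcg/mL vs MEC 12 mcg/mL: adequate.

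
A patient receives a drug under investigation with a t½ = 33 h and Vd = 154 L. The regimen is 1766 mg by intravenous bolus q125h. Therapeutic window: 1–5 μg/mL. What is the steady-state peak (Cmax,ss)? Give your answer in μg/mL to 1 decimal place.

12.4 μg/mL

k = ln2/t½ = ln2/33 ≈ 0.021004 h⁻¹; fraction remaining f = e^(−kτ) = e^(−0.021004×125) ≈ 0.0724.
At steady state, accumulation factor R = 1/(1 − e^(−kτ)) ≈ 1.0781.
Single-dose peak C₀ = D/Vd = 1766/154 ≈ 11.468 μg/mL.
Cmax,ss = C₀/(1 − f) ≈ 11.468/0.9276 ≈ 12.363 μg/mL.
Peak 12.4 μg/mL vs MTC 5 μg/mL: exceeds toxic threshold.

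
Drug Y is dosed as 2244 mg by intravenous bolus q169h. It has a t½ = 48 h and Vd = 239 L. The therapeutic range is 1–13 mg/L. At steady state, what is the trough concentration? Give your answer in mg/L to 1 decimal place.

Over one 169-h interval, 169/48 ≈ 3.5208 half-lives elapse, leaving f ≈ 0.0871 of each dose.
Accumulation ratio R = 1/(1 − f) ≈ 1/0.9129 ≈ 1.0954.
Single-dose peak C₀ = D/Vd = 2244/239 ≈ 9.389 mg/L.
Steady-state peak Cmax,ss = C₀·R ≈ 9.389 × 1.0954 ≈ 10.285 mg/L.
Steady-state trough Cmin,ss = Cmax,ss·f ≈ 10.285 × 0.0871 ≈ 0.896 mg/L.
Trough 0.9 mg/L vs MEC 1 mg/L: subtherapeutic.

0.9 mg/L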